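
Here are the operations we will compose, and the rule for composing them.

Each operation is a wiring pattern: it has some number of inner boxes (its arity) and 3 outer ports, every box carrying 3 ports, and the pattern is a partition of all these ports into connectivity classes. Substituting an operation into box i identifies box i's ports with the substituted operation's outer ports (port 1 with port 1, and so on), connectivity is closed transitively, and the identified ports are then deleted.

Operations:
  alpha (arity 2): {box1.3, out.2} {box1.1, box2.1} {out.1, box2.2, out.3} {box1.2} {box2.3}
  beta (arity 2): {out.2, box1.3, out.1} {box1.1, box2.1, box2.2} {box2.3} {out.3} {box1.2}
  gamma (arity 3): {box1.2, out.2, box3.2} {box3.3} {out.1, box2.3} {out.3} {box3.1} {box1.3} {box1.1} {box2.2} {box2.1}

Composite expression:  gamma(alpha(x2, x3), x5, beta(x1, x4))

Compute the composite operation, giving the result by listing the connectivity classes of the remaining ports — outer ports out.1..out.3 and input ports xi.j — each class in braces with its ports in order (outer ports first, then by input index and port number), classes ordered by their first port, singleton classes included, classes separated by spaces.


{out.1, x5.3} {out.2, x1.3, x2.3} {out.3} {x1.1, x4.1, x4.2} {x1.2} {x2.1, x3.1} {x2.2} {x3.2} {x3.3} {x4.3} {x5.1} {x5.2}


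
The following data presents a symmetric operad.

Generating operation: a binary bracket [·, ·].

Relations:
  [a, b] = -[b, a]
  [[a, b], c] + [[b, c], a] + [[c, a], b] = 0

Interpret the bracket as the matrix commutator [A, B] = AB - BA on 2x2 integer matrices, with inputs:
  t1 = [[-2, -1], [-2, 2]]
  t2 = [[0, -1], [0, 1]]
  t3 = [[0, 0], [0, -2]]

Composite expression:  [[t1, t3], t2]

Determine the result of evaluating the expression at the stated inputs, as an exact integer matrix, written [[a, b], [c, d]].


[[-4, 2], [4, 4]]

[t1, t3] = [[0, 2], [-4, 0]]
[[t1, t3], t2] = [[-4, 2], [4, 4]]


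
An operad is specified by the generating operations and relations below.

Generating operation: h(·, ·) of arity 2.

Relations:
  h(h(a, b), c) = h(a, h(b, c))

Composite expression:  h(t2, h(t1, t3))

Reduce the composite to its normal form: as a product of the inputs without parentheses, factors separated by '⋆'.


t2 ⋆ t1 ⋆ t3

Every regrouping of h is equal, so read the t-inputs in written order.
h(t1, t3) reduces to t1 ⋆ t3
h(t2, h(t1, t3)) reduces to t2 ⋆ t1 ⋆ t3


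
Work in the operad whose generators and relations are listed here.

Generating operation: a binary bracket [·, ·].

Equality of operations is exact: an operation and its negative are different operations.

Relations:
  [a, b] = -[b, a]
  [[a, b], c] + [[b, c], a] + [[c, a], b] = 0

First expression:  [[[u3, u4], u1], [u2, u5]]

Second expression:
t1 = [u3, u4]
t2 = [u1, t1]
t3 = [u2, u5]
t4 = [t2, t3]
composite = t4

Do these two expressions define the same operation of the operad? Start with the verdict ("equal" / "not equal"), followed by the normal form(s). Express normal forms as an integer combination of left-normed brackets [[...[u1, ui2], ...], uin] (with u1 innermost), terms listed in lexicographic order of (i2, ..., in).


The first composite normalizes to -[[[[u1, u3], u4], u2], u5] + [[[[u1, u3], u4], u5], u2] + [[[[u1, u4], u3], u2], u5] - [[[[u1, u4], u3], u5], u2]
The second composite normalizes to [[[[u1, u3], u4], u2], u5] - [[[[u1, u3], u4], u5], u2] - [[[[u1, u4], u3], u2], u5] + [[[[u1, u4], u3], u5], u2]
No match — not equal.

not equal: they reduce to -[[[[u1, u3], u4], u2], u5] + [[[[u1, u3], u4], u5], u2] + [[[[u1, u4], u3], u2], u5] - [[[[u1, u4], u3], u5], u2] and [[[[u1, u3], u4], u2], u5] - [[[[u1, u3], u4], u5], u2] - [[[[u1, u4], u3], u2], u5] + [[[[u1, u4], u3], u5], u2]


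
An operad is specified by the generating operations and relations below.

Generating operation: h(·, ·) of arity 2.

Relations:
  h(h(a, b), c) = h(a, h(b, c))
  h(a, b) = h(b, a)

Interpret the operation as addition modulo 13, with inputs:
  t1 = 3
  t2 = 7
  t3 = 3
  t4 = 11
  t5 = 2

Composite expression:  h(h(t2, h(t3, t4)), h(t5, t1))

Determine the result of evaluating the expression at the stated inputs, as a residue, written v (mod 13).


0 (mod 13)

h(t3, t4) = 1
h(t2, h(t3, t4)) = 8
h(t5, t1) = 5
h(h(t2, h(t3, t4)), h(t5, t1)) = 0


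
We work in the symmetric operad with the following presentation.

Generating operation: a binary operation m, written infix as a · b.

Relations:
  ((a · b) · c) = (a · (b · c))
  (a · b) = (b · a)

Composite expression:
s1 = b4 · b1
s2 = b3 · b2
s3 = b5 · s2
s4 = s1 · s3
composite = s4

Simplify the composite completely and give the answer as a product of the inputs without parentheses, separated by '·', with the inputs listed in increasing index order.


Both nesting and order wash out for m; what remains is which b's occur.
(b4 · b1) linearizes to b4 · b1
(b3 · b2) linearizes to b3 · b2
(b5 · (b3 · b2)) linearizes to b5 · b3 · b2
((b4 · b1) · (b5 · (b3 · b2))) linearizes to b4 · b1 · b5 · b3 · b2
putting the inputs in ascending order: b1 · b2 · b3 · b4 · b5

b1 · b2 · b3 · b4 · b5


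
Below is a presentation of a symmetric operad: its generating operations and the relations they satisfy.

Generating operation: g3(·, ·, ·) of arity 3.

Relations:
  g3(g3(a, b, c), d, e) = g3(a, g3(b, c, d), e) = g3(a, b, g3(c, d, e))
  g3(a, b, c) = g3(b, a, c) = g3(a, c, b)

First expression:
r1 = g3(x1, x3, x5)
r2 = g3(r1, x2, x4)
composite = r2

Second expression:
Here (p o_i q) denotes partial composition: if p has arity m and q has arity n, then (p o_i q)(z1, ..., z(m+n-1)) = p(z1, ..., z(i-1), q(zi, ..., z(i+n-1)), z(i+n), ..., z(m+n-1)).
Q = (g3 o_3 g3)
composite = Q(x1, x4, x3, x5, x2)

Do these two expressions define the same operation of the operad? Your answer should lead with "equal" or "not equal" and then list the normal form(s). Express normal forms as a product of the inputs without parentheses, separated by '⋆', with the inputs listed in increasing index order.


In normal form, the first expression is x1 ⋆ x2 ⋆ x3 ⋆ x4 ⋆ x5
In normal form, the second expression is x1 ⋆ x2 ⋆ x3 ⋆ x4 ⋆ x5
The normal forms match — equal.

equal: each reduces to x1 ⋆ x2 ⋆ x3 ⋆ x4 ⋆ x5


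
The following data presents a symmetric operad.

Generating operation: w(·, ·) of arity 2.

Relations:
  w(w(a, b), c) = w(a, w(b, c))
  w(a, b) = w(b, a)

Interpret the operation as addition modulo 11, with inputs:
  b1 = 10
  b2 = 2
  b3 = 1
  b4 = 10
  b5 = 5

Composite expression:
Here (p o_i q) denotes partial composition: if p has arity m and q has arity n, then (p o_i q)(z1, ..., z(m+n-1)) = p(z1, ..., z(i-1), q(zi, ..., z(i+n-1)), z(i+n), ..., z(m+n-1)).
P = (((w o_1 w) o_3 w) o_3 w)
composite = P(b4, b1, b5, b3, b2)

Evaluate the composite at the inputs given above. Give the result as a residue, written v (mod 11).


6 (mod 11)


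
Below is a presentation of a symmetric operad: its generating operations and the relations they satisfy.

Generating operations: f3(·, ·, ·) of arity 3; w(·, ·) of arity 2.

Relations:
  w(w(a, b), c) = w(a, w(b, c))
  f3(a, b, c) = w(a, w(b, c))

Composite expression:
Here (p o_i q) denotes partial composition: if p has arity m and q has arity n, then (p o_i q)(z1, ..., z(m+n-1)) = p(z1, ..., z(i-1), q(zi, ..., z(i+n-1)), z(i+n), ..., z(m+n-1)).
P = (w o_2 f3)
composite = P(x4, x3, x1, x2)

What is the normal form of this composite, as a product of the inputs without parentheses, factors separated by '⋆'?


Under associativity of w, the answer is the x's in reading order.
f3(x3, x1, x2) spells out as x3 ⋆ x1 ⋆ x2
w(x4, f3(x3, x1, x2)) spells out as x4 ⋆ x3 ⋆ x1 ⋆ x2

x4 ⋆ x3 ⋆ x1 ⋆ x2


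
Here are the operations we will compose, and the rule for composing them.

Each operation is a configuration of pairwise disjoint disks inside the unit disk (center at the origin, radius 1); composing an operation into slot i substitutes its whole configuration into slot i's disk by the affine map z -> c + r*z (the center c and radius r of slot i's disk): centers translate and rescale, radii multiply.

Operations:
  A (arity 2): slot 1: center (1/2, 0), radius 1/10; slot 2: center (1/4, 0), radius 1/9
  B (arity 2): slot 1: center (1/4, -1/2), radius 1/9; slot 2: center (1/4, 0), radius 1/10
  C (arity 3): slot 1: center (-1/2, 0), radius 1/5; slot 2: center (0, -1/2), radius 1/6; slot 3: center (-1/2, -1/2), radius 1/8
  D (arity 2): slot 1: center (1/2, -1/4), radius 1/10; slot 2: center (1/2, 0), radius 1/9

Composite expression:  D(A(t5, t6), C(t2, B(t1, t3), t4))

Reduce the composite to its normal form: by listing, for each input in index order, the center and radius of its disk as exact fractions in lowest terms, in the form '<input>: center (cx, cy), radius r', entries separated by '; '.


t1: center (109/216, -7/108), radius 1/486; t2: center (4/9, 0), radius 1/45; t3: center (109/216, -1/18), radius 1/540; t4: center (4/9, -1/18), radius 1/72; t5: center (11/20, -1/4), radius 1/100; t6: center (21/40, -1/4), radius 1/90

Each t-disk chains the slot maps above it in D; radii multiply.
t5: after 2 affine steps, its disk has center (11/20, -1/4), radius 1/100
t6: after 2 affine steps, its disk has center (21/40, -1/4), radius 1/90
t2: after 2 affine steps, its disk has center (4/9, 0), radius 1/45
t1: after 3 affine steps, its disk has center (109/216, -7/108), radius 1/486
t3: after 3 affine steps, its disk has center (109/216, -1/18), radius 1/540
t4: after 2 affine steps, its disk has center (4/9, -1/18), radius 1/72


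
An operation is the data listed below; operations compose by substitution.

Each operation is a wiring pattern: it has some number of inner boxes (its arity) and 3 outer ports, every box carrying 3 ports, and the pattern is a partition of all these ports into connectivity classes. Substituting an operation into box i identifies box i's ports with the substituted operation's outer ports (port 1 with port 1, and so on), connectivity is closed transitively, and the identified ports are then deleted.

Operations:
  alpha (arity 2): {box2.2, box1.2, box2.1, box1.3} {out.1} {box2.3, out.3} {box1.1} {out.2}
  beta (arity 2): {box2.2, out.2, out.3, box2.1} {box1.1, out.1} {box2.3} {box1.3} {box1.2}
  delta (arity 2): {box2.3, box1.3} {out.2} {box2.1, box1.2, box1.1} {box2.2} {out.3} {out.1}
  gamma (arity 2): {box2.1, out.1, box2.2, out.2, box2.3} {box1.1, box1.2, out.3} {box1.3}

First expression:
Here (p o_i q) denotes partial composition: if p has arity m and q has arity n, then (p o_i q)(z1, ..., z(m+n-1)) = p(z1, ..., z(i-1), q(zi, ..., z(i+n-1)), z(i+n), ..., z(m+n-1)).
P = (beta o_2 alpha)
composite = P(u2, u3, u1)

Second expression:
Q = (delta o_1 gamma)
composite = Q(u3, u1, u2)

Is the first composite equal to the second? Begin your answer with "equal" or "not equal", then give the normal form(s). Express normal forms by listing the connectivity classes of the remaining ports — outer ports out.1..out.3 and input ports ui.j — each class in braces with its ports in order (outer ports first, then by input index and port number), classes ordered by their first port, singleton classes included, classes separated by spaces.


not equal; first: {out.1, u2.1} {out.2, out.3} {u1.1, u1.2, u3.2, u3.3} {u1.3} {u2.2} {u2.3} {u3.1}; second: {out.1} {out.2} {out.3} {u1.1, u1.2, u1.3, u2.1} {u2.2} {u2.3, u3.1, u3.2} {u3.3}

Reducing the first expression gives {out.1, u2.1} {out.2, out.3} {u1.1, u1.2, u3.2, u3.3} {u1.3} {u2.2} {u2.3} {u3.1}
Reducing the second expression gives {out.1} {out.2} {out.3} {u1.1, u1.2, u1.3, u2.1} {u2.2} {u2.3, u3.1, u3.2} {u3.3}
No match — not equal.


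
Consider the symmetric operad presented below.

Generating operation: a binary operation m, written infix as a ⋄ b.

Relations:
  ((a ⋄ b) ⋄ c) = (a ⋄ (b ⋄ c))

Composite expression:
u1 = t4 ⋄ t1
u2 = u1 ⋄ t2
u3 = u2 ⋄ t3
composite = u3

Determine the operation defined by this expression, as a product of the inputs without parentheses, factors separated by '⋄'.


Associativity of m dissolves the nesting; only the t-input order survives.
(t4 ⋄ t1) linearizes to t4 ⋄ t1
((t4 ⋄ t1) ⋄ t2) linearizes to t4 ⋄ t1 ⋄ t2
(((t4 ⋄ t1) ⋄ t2) ⋄ t3) linearizes to t4 ⋄ t1 ⋄ t2 ⋄ t3

t4 ⋄ t1 ⋄ t2 ⋄ t3


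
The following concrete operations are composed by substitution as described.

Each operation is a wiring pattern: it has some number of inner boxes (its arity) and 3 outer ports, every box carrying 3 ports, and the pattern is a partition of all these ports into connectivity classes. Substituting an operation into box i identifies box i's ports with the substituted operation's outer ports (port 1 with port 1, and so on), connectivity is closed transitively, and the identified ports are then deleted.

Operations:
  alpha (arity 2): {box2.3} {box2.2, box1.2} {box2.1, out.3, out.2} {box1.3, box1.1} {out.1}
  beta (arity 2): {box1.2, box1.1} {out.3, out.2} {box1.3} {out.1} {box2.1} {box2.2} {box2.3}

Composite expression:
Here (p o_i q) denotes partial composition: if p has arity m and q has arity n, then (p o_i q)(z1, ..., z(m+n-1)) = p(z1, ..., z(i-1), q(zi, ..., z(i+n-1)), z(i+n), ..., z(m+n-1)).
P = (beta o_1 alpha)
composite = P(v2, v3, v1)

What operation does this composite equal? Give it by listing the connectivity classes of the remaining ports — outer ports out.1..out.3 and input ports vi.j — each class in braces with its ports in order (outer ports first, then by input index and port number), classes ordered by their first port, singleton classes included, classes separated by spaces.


Two ports join when wires chain via beta-identified ports.
composing alpha on (v2, v3), with out.j its own outer ports: {out.1} {out.2, out.3, v3.1} {v2.1, v2.3} {v2.2, v3.2} {v3.3}
composing beta on (v2, v3, v1), with out.j its own outer ports: {out.1} {out.2, out.3} {v1.1} {v1.2} {v1.3} {v2.1, v2.3} {v2.2, v3.2} {v3.1} {v3.3}

{out.1} {out.2, out.3} {v1.1} {v1.2} {v1.3} {v2.1, v2.3} {v2.2, v3.2} {v3.1} {v3.3}


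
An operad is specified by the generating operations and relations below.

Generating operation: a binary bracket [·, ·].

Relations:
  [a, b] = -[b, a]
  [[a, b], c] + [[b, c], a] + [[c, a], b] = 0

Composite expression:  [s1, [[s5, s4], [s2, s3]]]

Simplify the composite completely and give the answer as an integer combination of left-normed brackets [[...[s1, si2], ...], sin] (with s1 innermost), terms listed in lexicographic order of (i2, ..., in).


[[[[s1, s2], s3], s4], s5] - [[[[s1, s2], s3], s5], s4] - [[[[s1, s3], s2], s4], s5] + [[[[s1, s3], s2], s5], s4] - [[[[s1, s4], s5], s2], s3] + [[[[s1, s4], s5], s3], s2] + [[[[s1, s5], s4], s2], s3] - [[[[s1, s5], s4], s3], s2]

In the tensor algebra, words opening s1 carry the s1-anchored form.
Composite bracket: [s1, [[s5, s4], [s2, s3]]]
Each bracket splits as ab - ba, giving 16 signed words (2^4 = 16).
Words beginning with s1 determine it all:
  from s1s2s3s4s5, sign +1: term +[[[[s1, s2], s3], s4], s5]
  from s1s2s3s5s4, sign -1: term -[[[[s1, s2], s3], s5], s4]
  from s1s3s2s4s5, sign -1: term -[[[[s1, s3], s2], s4], s5]
  from s1s3s2s5s4, sign +1: term +[[[[s1, s3], s2], s5], s4]
  from s1s4s5s2s3, sign -1: term -[[[[s1, s4], s5], s2], s3]
  from s1s4s5s3s2, sign +1: term +[[[[s1, s4], s5], s3], s2]
  from s1s5s4s2s3, sign +1: term +[[[[s1, s5], s4], s2], s3]
  from s1s5s4s3s2, sign -1: term -[[[[s1, s5], s4], s3], s2]


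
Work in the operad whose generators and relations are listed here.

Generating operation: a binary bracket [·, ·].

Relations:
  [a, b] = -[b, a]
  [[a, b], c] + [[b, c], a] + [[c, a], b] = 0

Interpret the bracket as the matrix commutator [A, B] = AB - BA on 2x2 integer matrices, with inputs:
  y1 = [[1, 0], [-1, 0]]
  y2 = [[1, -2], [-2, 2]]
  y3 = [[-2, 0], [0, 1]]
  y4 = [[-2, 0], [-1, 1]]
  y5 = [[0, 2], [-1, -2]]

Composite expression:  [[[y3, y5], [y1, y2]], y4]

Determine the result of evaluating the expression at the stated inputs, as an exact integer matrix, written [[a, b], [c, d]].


[[24, -72], [-84, -24]]

[y3, y5] = [[0, -6], [-3, 0]]
[y1, y2] = [[-2, -2], [3, 2]]
[[y3, y5], [y1, y2]] = [[-24, -24], [12, 24]]
[[[y3, y5], [y1, y2]], y4] = [[24, -72], [-84, -24]]


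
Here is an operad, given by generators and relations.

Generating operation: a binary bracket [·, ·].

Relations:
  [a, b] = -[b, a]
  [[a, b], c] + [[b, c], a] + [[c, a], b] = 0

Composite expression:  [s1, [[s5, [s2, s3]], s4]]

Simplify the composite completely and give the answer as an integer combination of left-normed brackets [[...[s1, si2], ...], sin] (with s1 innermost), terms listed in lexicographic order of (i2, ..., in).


-[[[[s1, s2], s3], s5], s4] + [[[[s1, s3], s2], s5], s4] + [[[[s1, s4], s2], s3], s5] - [[[[s1, s4], s3], s2], s5] - [[[[s1, s4], s5], s2], s3] + [[[[s1, s4], s5], s3], s2] + [[[[s1, s5], s2], s3], s4] - [[[[s1, s5], s3], s2], s4]

A multilinear Lie element is pinned by s1-initial words (s1 innermost).
Composite bracket: [s1, [[s5, [s2, s3]], s4]]
Each bracket splits as ab - ba, giving 16 signed words (2^4 = 16).
Only words starting with s1 matter:
  s1s2s3s5s4 appears with sign -1, giving the term -[[[[s1, s2], s3], s5], s4]
  s1s3s2s5s4 appears with sign +1, giving the term +[[[[s1, s3], s2], s5], s4]
  s1s4s2s3s5 appears with sign +1, giving the term +[[[[s1, s4], s2], s3], s5]
  s1s4s3s2s5 appears with sign -1, giving the term -[[[[s1, s4], s3], s2], s5]
  s1s4s5s2s3 appears with sign -1, giving the term -[[[[s1, s4], s5], s2], s3]
  s1s4s5s3s2 appears with sign +1, giving the term +[[[[s1, s4], s5], s3], s2]
  s1s5s2s3s4 appears with sign +1, giving the term +[[[[s1, s5], s2], s3], s4]
  s1s5s3s2s4 appears with sign -1, giving the term -[[[[s1, s5], s3], s2], s4]


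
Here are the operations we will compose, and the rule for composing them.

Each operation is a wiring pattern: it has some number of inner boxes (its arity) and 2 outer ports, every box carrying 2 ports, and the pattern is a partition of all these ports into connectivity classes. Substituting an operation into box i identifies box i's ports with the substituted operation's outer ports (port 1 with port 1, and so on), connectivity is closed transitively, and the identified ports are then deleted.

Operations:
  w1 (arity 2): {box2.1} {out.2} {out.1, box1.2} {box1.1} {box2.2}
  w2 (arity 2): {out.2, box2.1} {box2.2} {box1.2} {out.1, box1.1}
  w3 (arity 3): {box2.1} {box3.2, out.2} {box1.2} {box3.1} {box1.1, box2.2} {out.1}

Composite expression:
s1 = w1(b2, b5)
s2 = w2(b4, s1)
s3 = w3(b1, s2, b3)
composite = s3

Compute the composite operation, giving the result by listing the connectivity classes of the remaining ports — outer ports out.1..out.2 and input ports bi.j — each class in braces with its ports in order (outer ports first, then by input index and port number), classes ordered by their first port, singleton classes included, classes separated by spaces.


{out.1} {out.2, b3.2} {b1.1, b2.2} {b1.2} {b2.1} {b3.1} {b4.1} {b4.2} {b5.1} {b5.2}

Two ports join when wires chain via w3-identified ports.
composing w1 on (b2, b5), with out.j its own outer ports: {out.1, b2.2} {out.2} {b2.1} {b5.1} {b5.2}
composing w2 on (b4, b2, b5), with out.j its own outer ports: {out.1, b4.1} {out.2, b2.2} {b2.1} {b4.2} {b5.1} {b5.2}
composing w3 on (b1, b4, b2, b5, b3), with out.j its own outer ports: {out.1} {out.2, b3.2} {b1.1, b2.2} {b1.2} {b2.1} {b3.1} {b4.1} {b4.2} {b5.1} {b5.2}


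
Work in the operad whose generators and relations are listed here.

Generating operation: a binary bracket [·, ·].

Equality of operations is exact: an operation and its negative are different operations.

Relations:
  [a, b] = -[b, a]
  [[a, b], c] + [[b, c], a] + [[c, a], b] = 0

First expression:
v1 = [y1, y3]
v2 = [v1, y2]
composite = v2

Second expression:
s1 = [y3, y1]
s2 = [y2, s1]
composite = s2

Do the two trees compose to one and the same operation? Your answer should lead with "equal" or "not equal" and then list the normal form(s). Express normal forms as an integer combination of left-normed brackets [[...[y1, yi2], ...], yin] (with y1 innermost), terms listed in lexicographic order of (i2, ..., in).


equal; both compose to [[y1, y3], y2]

Normal form of the first expression: [[y1, y3], y2]
Normal form of the second expression: [[y1, y3], y2]
The normal forms match — equal.


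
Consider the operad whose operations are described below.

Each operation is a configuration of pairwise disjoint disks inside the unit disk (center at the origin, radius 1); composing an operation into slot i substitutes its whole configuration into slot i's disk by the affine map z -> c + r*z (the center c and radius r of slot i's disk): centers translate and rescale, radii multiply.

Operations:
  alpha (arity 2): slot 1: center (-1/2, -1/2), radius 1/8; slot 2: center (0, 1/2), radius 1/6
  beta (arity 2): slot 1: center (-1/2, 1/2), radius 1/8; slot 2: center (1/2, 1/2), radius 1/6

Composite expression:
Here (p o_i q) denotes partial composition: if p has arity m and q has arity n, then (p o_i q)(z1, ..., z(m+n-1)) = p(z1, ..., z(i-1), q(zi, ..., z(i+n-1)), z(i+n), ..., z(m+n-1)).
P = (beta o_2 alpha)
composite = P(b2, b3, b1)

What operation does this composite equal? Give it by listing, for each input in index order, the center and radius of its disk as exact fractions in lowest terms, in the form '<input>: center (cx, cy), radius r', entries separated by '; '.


b1: center (1/2, 7/12), radius 1/36; b2: center (-1/2, 1/2), radius 1/8; b3: center (5/12, 5/12), radius 1/48

Follow each b-input down from beta: c' goes to c + r*c', radius to r*r'.
input b2: composing its 1 substitution step yields center (-1/2, 1/2), radius 1/8
input b3: composing its 2 substitution steps yields center (5/12, 5/12), radius 1/48
input b1: composing its 2 substitution steps yields center (1/2, 7/12), radius 1/36


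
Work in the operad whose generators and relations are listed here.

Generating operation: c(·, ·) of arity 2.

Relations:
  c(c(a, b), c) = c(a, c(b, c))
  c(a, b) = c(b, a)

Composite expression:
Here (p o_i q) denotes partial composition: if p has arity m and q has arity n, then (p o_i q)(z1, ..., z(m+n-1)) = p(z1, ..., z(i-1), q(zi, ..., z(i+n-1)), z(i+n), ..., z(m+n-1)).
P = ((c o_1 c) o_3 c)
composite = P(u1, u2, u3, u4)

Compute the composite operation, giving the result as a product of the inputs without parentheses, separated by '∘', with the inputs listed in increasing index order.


u1 ∘ u2 ∘ u3 ∘ u4


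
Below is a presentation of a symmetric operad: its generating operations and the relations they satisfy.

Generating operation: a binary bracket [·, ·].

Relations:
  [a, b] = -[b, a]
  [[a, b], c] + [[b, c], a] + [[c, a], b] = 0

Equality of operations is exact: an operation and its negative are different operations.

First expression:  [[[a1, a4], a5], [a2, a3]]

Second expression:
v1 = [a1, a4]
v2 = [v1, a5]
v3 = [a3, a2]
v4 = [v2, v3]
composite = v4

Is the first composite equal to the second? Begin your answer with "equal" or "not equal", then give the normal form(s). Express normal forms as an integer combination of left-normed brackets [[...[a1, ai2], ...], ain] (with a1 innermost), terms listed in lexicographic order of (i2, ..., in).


not equal: they reduce to [[[[a1, a4], a5], a2], a3] - [[[[a1, a4], a5], a3], a2] and -[[[[a1, a4], a5], a2], a3] + [[[[a1, a4], a5], a3], a2]

The first expression reduces to [[[[a1, a4], a5], a2], a3] - [[[[a1, a4], a5], a3], a2]
The second expression reduces to -[[[[a1, a4], a5], a2], a3] + [[[[a1, a4], a5], a3], a2]
They disagree, so not equal.


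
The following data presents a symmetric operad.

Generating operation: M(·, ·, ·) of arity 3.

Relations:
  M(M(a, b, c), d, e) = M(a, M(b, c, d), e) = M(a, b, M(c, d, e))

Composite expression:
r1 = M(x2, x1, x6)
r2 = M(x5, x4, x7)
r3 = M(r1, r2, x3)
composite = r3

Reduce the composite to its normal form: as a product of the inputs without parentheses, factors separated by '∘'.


All parenthesizations of M agree; list the x-inputs left to right.
M(x2, x1, x6) linearizes to x2 ∘ x1 ∘ x6
M(x5, x4, x7) linearizes to x5 ∘ x4 ∘ x7
M(M(x2, x1, x6), M(x5, x4, x7), x3) linearizes to x2 ∘ x1 ∘ x6 ∘ x5 ∘ x4 ∘ x7 ∘ x3

x2 ∘ x1 ∘ x6 ∘ x5 ∘ x4 ∘ x7 ∘ x3


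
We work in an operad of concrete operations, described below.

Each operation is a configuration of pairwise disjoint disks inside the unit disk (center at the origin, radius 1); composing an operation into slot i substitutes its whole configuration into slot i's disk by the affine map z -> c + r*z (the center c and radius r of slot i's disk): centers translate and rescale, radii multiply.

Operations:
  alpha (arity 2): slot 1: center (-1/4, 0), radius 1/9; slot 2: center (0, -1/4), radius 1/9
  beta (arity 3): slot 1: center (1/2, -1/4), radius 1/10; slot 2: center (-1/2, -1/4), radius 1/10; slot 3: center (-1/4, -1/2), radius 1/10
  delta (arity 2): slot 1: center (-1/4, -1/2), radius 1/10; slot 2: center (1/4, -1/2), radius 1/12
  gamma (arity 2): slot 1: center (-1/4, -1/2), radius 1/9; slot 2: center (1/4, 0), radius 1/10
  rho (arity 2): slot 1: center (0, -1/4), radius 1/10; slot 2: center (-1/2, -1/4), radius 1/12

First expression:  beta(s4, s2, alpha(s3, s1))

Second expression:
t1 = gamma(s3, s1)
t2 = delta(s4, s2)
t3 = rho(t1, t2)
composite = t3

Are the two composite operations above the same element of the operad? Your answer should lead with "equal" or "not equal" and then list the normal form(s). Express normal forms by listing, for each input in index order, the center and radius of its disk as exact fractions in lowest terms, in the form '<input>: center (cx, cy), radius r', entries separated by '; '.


not equal — first s1: center (-1/4, -21/40), radius 1/90; s2: center (-1/2, -1/4), radius 1/10; s3: center (-11/40, -1/2), radius 1/90; s4: center (1/2, -1/4), radius 1/10, second s1: center (1/40, -1/4), radius 1/100; s2: center (-23/48, -7/24), radius 1/144; s3: center (-1/40, -3/10), radius 1/90; s4: center (-25/48, -7/24), radius 1/120

The first composite normalizes to s1: center (-1/4, -21/40), radius 1/90; s2: center (-1/2, -1/4), radius 1/10; s3: center (-11/40, -1/2), radius 1/90; s4: center (1/2, -1/4), radius 1/10
The second composite normalizes to s1: center (1/40, -1/4), radius 1/100; s2: center (-23/48, -7/24), radius 1/144; s3: center (-1/40, -3/10), radius 1/90; s4: center (-25/48, -7/24), radius 1/120
Distinct normal forms: not equal.


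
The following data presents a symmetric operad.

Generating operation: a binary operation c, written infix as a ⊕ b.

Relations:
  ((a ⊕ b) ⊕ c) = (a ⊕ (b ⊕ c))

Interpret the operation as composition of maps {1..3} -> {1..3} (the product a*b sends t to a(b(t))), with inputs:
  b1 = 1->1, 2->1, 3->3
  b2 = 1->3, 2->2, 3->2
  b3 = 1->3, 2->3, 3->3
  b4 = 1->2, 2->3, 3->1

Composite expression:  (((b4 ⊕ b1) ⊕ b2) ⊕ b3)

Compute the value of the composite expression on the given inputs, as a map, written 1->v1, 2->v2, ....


1->2, 2->2, 3->2

(b4 ⊕ b1) = 1->2, 2->2, 3->1
((b4 ⊕ b1) ⊕ b2) = 1->1, 2->2, 3->2
(((b4 ⊕ b1) ⊕ b2) ⊕ b3) = 1->2, 2->2, 3->2


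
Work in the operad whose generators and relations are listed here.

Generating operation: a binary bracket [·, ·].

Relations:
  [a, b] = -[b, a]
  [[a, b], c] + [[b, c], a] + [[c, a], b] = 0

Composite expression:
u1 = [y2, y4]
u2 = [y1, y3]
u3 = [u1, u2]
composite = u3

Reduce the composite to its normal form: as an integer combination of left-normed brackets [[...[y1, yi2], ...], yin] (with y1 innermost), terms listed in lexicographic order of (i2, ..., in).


-[[[y1, y3], y2], y4] + [[[y1, y3], y4], y2]

Skip Jacobi rewriting: expand, keep y1-initial words, read off terms.
Composite bracket: [[y2, y4], [y1, y3]]
Under [a, b] = ab - ba we get 8 signed associative words (2^3 = 8).
Collect the words opening with y1:
  y1y3y2y4 appears with sign -1, giving the term -[[[y1, y3], y2], y4]
  y1y3y4y2 appears with sign +1, giving the term +[[[y1, y3], y4], y2]


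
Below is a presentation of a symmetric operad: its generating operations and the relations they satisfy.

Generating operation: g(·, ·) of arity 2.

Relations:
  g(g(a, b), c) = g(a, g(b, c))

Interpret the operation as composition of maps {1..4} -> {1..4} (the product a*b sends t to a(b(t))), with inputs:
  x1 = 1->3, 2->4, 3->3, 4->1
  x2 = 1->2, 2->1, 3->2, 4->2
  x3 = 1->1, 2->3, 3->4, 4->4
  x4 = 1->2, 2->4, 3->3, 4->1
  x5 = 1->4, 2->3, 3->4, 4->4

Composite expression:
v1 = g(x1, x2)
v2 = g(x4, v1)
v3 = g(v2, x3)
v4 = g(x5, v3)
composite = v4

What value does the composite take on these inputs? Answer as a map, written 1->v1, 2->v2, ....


1->4, 2->4, 3->4, 4->4

g(x1, x2) = 1->4, 2->3, 3->4, 4->4
g(x4, g(x1, x2)) = 1->1, 2->3, 3->1, 4->1
g(g(x4, g(x1, x2)), x3) = 1->1, 2->1, 3->1, 4->1
g(x5, g(g(x4, g(x1, x2)), x3)) = 1->4, 2->4, 3->4, 4->4


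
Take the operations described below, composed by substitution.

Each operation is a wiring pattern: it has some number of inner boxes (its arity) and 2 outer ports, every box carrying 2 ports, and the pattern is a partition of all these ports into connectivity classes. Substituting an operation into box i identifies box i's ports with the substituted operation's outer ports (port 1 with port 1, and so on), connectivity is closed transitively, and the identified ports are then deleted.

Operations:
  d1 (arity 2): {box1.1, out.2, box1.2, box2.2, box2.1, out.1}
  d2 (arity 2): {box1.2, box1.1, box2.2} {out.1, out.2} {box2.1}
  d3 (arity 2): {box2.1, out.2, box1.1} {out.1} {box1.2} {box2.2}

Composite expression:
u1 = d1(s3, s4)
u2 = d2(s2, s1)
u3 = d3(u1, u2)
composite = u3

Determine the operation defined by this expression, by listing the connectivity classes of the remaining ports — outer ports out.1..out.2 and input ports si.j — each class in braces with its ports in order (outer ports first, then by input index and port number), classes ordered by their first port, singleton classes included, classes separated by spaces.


{out.1} {out.2, s3.1, s3.2, s4.1, s4.2} {s1.1} {s1.2, s2.1, s2.2}


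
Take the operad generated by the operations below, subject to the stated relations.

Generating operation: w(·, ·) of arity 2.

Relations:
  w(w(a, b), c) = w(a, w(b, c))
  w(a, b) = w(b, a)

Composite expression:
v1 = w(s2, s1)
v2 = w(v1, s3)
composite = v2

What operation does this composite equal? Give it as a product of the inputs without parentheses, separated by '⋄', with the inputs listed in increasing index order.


Key point: w commutes, so take the s-inputs in any fixed order.
w(s2, s1) reduces to s2 ⋄ s1
w(w(s2, s1), s3) reduces to s2 ⋄ s1 ⋄ s3
commutativity sorts the factors: s1 ⋄ s2 ⋄ s3

s1 ⋄ s2 ⋄ s3


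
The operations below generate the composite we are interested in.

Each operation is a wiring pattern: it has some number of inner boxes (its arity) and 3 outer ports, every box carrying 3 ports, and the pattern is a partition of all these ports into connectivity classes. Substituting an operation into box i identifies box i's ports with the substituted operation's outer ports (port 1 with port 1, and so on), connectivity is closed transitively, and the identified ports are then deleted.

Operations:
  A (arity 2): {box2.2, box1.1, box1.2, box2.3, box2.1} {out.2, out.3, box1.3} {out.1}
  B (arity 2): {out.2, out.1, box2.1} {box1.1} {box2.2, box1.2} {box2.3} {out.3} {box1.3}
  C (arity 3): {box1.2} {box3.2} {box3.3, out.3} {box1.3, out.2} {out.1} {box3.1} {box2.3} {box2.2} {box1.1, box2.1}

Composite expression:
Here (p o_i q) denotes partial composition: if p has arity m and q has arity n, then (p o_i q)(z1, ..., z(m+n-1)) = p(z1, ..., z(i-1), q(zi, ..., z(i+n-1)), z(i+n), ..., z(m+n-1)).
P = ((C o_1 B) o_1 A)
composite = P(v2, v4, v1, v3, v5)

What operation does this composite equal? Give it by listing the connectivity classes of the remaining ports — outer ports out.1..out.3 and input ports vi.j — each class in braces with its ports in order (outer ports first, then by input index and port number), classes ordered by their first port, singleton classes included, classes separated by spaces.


Treat the ports identified at C as solder joints: merge, then drop.
after A, the pattern on (v2, v4) reads {out.1} {out.2, out.3, v2.3} {v2.1, v2.2, v4.1, v4.2, v4.3} (out.j = its outer ports)
after B, the pattern on (v2, v4, v1) reads {out.1, out.2, v1.1} {out.3} {v1.2, v2.3} {v1.3} {v2.1, v2.2, v4.1, v4.2, v4.3} (out.j = its outer ports)
after C, the pattern on (v2, v4, v1, v3, v5) reads {out.1} {out.2} {out.3, v5.3} {v1.1, v3.1} {v1.2, v2.3} {v1.3} {v2.1, v2.2, v4.1, v4.2, v4.3} {v3.2} {v3.3} {v5.1} {v5.2} (out.j = its outer ports)

{out.1} {out.2} {out.3, v5.3} {v1.1, v3.1} {v1.2, v2.3} {v1.3} {v2.1, v2.2, v4.1, v4.2, v4.3} {v3.2} {v3.3} {v5.1} {v5.2}


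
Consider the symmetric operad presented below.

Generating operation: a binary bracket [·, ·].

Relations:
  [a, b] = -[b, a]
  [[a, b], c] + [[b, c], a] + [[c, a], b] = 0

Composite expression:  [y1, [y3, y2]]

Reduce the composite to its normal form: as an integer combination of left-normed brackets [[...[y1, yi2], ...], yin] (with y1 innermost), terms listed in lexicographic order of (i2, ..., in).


-[[y1, y2], y3] + [[y1, y3], y2]


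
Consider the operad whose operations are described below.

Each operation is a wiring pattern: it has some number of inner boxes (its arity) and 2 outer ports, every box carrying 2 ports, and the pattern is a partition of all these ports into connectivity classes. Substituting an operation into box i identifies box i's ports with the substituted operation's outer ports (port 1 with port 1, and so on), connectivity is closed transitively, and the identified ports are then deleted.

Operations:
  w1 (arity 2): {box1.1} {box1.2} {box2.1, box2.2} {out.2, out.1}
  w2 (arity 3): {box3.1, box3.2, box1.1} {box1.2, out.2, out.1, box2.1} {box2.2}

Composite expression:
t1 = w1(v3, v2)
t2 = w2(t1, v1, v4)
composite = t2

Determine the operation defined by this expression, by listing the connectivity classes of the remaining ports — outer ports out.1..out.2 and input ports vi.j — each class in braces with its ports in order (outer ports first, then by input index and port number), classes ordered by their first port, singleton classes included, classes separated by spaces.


{out.1, out.2, v1.1, v4.1, v4.2} {v1.2} {v2.1, v2.2} {v3.1} {v3.2}

Connectivity passes through glued w2-boundaries; trace each wire chain.
after w1, the pattern on (v3, v2) reads {out.1, out.2} {v2.1, v2.2} {v3.1} {v3.2} (out.j = its outer ports)
after w2, the pattern on (v3, v2, v1, v4) reads {out.1, out.2, v1.1, v4.1, v4.2} {v1.2} {v2.1, v2.2} {v3.1} {v3.2} (out.j = its outer ports)


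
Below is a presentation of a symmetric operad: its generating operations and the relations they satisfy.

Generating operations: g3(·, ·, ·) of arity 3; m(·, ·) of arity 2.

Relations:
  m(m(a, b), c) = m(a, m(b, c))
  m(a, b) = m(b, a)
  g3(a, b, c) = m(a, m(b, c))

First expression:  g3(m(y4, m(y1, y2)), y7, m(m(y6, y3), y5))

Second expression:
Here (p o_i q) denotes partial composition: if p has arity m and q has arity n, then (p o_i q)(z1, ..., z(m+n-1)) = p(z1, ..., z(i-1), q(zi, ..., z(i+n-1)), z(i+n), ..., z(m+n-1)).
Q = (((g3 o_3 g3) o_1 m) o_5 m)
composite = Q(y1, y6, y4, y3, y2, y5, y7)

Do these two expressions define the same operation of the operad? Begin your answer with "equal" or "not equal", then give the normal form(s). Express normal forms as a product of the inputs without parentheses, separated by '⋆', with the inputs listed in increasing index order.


equal; the common form is y1 ⋆ y2 ⋆ y3 ⋆ y4 ⋆ y5 ⋆ y6 ⋆ y7

The first expression reduces to y1 ⋆ y2 ⋆ y3 ⋆ y4 ⋆ y5 ⋆ y6 ⋆ y7
The second expression reduces to y1 ⋆ y2 ⋆ y3 ⋆ y4 ⋆ y5 ⋆ y6 ⋆ y7
Identical normal forms: equal.


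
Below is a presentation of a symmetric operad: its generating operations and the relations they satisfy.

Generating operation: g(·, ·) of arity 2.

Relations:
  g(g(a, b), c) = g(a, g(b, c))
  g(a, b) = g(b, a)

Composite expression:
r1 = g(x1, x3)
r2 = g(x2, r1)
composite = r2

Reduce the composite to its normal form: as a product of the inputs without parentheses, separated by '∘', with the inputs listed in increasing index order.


Reordering under g is free, so list the x-inputs canonically.
g(x1, x3) reduces to x1 ∘ x3
g(x2, g(x1, x3)) reduces to x2 ∘ x1 ∘ x3
sorting the factors by input index: x1 ∘ x2 ∘ x3

x1 ∘ x2 ∘ x3


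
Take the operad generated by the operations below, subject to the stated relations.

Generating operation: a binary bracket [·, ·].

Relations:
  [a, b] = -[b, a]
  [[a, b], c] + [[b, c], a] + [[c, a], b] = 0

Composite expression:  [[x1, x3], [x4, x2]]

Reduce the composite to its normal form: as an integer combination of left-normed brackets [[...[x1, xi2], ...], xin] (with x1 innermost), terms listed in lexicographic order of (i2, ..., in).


-[[[x1, x3], x2], x4] + [[[x1, x3], x4], x2]


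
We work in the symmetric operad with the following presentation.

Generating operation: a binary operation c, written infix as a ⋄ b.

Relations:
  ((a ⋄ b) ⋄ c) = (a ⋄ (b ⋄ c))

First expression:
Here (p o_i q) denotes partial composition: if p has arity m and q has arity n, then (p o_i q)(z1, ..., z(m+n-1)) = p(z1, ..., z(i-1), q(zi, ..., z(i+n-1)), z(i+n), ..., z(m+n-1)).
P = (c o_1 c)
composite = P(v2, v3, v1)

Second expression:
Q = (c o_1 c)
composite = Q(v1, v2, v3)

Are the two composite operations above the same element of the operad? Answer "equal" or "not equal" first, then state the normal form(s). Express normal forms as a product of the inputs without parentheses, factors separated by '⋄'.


not equal: they reduce to v2 ⋄ v3 ⋄ v1 and v1 ⋄ v2 ⋄ v3

The first expression reduces to v2 ⋄ v3 ⋄ v1
The second expression reduces to v1 ⋄ v2 ⋄ v3
Different reductions; not equal.


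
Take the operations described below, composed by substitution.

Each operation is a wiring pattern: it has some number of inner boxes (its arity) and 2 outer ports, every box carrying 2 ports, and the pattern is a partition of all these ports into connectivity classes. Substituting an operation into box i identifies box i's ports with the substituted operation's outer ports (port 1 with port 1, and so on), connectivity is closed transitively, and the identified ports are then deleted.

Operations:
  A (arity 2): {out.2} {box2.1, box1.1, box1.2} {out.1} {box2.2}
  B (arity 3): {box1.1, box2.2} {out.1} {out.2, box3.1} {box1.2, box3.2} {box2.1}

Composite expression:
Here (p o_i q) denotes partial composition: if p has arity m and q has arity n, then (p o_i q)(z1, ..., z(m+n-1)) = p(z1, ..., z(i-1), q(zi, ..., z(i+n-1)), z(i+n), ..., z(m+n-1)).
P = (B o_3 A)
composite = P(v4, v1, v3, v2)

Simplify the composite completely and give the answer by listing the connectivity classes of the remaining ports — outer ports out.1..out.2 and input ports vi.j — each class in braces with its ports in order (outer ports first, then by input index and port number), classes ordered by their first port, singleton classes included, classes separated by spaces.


After gluing at B, chains via deleted ports link the v-ports.
composing A on (v3, v2), with out.j its own outer ports: {out.1} {out.2} {v2.1, v3.1, v3.2} {v2.2}
composing B on (v4, v1, v3, v2), with out.j its own outer ports: {out.1} {out.2} {v1.1} {v1.2, v4.1} {v2.1, v3.1, v3.2} {v2.2} {v4.2}

{out.1} {out.2} {v1.1} {v1.2, v4.1} {v2.1, v3.1, v3.2} {v2.2} {v4.2}


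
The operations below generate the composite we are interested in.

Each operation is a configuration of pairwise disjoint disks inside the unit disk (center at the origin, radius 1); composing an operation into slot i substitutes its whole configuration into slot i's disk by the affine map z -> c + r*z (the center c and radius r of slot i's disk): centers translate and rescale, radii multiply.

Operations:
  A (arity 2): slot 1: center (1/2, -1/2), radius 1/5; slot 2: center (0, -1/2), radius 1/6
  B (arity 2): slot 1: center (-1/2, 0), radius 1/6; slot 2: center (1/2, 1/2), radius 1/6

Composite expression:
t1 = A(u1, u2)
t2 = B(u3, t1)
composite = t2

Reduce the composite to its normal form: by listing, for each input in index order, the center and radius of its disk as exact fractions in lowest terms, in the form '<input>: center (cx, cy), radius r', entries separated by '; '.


Nesting under B composes maps z -> c + r*z down each u-path.
u3 passes through 1 substitution, ending at center (-1/2, 0), radius 1/6
u1 passes through 2 substitutions, ending at center (7/12, 5/12), radius 1/30
u2 passes through 2 substitutions, ending at center (1/2, 5/12), radius 1/36

u1: center (7/12, 5/12), radius 1/30; u2: center (1/2, 5/12), radius 1/36; u3: center (-1/2, 0), radius 1/6
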